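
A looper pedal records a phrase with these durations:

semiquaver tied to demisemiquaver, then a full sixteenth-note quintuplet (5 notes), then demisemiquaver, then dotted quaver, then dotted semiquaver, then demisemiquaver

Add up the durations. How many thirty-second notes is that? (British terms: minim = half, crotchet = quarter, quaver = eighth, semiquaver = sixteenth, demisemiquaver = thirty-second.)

In thirty-second notes: semiquaver tied to demisemiquaver (semiquaver + demisemiquaver) = 3; a full sixteenth-note quintuplet (5 notes) (five quintuplet sixteenths span one quarter) = 8; demisemiquaver = 1; dotted quaver = 6; dotted semiquaver = 3; demisemiquaver = 1.
Sum: 3 + 8 + 1 + 6 + 3 + 1 = 22 thirty-second notes.

22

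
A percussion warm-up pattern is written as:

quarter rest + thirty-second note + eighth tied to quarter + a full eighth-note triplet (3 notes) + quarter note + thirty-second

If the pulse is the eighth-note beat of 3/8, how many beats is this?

9.5

One eighth-note beat = 4 thirty-second notes.
Convert each value to thirty-second notes: quarter rest = 8; thirty-second note = 1; eighth tied to quarter (eighth + quarter) = 12; a full eighth-note triplet (3 notes) (three triplet eighths span one quarter) = 8; quarter note = 8; thirty-second = 1.
Adding: 8 + 1 + 12 + 8 + 8 + 1 = 38.
38 ÷ 4 = 9.5 beats.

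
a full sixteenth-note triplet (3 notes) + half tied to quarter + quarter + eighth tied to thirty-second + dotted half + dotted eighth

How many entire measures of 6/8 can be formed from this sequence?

One bar of 6/8 = 24 thirty-second notes.
Convert each value to thirty-second notes: a full sixteenth-note triplet (3 notes) (three triplet sixteenths span one eighth) = 4; half tied to quarter (half + quarter) = 24; quarter = 8; eighth tied to thirty-second (eighth + thirty-second) = 5; dotted half = 24; dotted eighth = 6.
Total: 4 + 24 + 8 + 5 + 24 + 6 = 71.
71 ÷ 24 = 2 complete bars with 23 left over.

2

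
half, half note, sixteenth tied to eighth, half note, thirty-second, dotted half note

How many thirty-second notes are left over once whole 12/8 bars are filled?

One bar of 12/8 = 48 thirty-second notes.
In thirty-second notes: half = 16; half note = 16; sixteenth tied to eighth (sixteenth + eighth) = 6; half note = 16; thirty-second = 1; dotted half note = 24.
Total: 16 + 16 + 6 + 16 + 1 + 24 = 79.
79 ÷ 48 = 1 complete bar with 31 thirty-second notes remaining.

31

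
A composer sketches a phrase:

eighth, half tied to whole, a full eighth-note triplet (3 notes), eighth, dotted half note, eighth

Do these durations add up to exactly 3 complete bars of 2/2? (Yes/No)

No

One bar of 2/2 = 8 eighth notes, so 3 bars = 24.
Convert each value to eighth notes: eighth = 1; half tied to whole (half + whole) = 12; a full eighth-note triplet (3 notes) (three triplet eighths span one quarter) = 2; eighth = 1; dotted half note = 6; eighth = 1.
Altogether 1 + 12 + 2 + 1 + 6 + 1 = 23.
23 falls short of 24, so the answer is No.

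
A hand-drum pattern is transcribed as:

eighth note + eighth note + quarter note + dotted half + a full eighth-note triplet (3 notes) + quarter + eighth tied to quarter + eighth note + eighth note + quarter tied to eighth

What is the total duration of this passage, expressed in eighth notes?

In eighth notes: eighth note = 1; eighth note = 1; quarter note = 2; dotted half = 6; a full eighth-note triplet (3 notes) (three triplet eighths span one quarter) = 2; quarter = 2; eighth tied to quarter (eighth + quarter) = 3; eighth note = 1; eighth note = 1; quarter tied to eighth (quarter + eighth) = 3.
Sum: 1 + 1 + 2 + 6 + 2 + 2 + 3 + 1 + 1 + 3 = 22 eighth notes.

22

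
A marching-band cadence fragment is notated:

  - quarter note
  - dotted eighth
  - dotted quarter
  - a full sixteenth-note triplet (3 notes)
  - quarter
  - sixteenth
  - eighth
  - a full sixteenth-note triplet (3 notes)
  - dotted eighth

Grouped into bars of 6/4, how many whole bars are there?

1

One bar of 6/4 = 24 sixteenth notes.
In sixteenth notes: quarter note = 4; dotted eighth = 3; dotted quarter = 6; a full sixteenth-note triplet (3 notes) (three triplet sixteenths span one eighth) = 2; quarter = 4; sixteenth = 1; eighth = 2; a full sixteenth-note triplet (3 notes) (three triplet sixteenths span one eighth) = 2; dotted eighth = 3.
Total: 4 + 3 + 6 + 2 + 4 + 1 + 2 + 2 + 3 = 27.
27 ÷ 24 = 1 complete bar with 3 left over.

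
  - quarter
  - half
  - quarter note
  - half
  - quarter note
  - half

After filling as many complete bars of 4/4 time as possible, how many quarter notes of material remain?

One bar of 4/4 = 4 quarter notes.
Working in quarter notes: quarter = 1; half = 2; quarter note = 1; half = 2; quarter note = 1; half = 2.
Sum: 1 + 2 + 1 + 2 + 1 + 2 = 9.
9 ÷ 4 = 2 complete bars with 1 quarter note remaining.

1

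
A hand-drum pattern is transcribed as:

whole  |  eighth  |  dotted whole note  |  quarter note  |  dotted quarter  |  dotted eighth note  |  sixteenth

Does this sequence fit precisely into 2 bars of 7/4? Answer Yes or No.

Yes

One bar of 7/4 = 28 sixteenth notes, so 2 bars = 56.
Working in sixteenth notes: whole = 16; eighth = 2; dotted whole note = 24; quarter note = 4; dotted quarter = 6; dotted eighth note = 3; sixteenth = 1.
Total: 16 + 2 + 24 + 4 + 6 + 3 + 1 = 56.
56 equals 56, so the answer is Yes.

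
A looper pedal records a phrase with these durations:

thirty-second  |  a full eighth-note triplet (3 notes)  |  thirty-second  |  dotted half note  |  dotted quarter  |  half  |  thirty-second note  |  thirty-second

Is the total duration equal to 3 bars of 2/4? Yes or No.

One bar of 2/4 = 16 thirty-second notes, so 3 bars = 48.
In thirty-second notes: thirty-second = 1; a full eighth-note triplet (3 notes) (three triplet eighths span one quarter) = 8; thirty-second = 1; dotted half note = 24; dotted quarter = 12; half = 16; thirty-second note = 1; thirty-second = 1.
Sum: 1 + 8 + 1 + 24 + 12 + 16 + 1 + 1 = 64.
64 exceeds 48, so the answer is No.

No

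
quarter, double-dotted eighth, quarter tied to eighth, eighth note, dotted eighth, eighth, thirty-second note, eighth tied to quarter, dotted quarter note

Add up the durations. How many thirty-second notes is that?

In thirty-second notes: quarter = 8; double-dotted eighth = 7; quarter tied to eighth (quarter + eighth) = 12; eighth note = 4; dotted eighth = 6; eighth = 4; thirty-second note = 1; eighth tied to quarter (eighth + quarter) = 12; dotted quarter note = 12.
Altogether 8 + 7 + 12 + 4 + 6 + 4 + 1 + 12 + 12 = 66 thirty-second notes.

66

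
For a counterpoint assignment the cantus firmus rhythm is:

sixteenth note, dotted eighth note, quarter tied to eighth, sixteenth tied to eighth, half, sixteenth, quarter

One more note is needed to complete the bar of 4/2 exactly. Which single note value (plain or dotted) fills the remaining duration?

dotted quarter note

The bar of 4/2 = 32 sixteenth notes.
Convert each value to sixteenth notes: sixteenth note = 1; dotted eighth note = 3; quarter tied to eighth (quarter + eighth) = 6; sixteenth tied to eighth (sixteenth + eighth) = 3; half = 8; sixteenth = 1; quarter = 4.
Sum: 1 + 3 + 6 + 3 + 8 + 1 + 4 = 26.
Remaining: 32 − 26 = 6 sixteenth notes, which is a dotted quarter note.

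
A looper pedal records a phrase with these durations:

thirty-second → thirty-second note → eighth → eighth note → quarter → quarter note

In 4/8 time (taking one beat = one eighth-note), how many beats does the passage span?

One eighth-note beat = 4 thirty-second notes.
Working in thirty-second notes: thirty-second = 1; thirty-second note = 1; eighth = 4; eighth note = 4; quarter = 8; quarter note = 8.
Total: 1 + 1 + 4 + 4 + 8 + 8 = 26.
26 ÷ 4 = 6.5 beats.

6.5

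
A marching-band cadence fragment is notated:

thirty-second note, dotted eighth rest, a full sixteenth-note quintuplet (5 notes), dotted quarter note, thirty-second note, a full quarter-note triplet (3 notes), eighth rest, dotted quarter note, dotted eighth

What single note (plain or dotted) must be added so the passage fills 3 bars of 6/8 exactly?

3 bars of 6/8 = 72 thirty-second notes.
Working in thirty-second notes: thirty-second note = 1; dotted eighth rest = 6; a full sixteenth-note quintuplet (5 notes) (five quintuplet sixteenths span one quarter) = 8; dotted quarter note = 12; thirty-second note = 1; a full quarter-note triplet (3 notes) (three triplet quarters span one half) = 16; eighth rest = 4; dotted quarter note = 12; dotted eighth = 6.
Total: 1 + 6 + 8 + 12 + 1 + 16 + 4 + 12 + 6 = 66.
Remaining: 72 − 66 = 6 thirty-second notes, which is a dotted eighth note.

dotted eighth note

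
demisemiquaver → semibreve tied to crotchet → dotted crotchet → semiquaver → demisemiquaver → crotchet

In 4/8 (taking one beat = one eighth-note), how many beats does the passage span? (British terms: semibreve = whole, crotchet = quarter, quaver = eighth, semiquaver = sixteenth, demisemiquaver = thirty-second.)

16

One eighth-note beat = 4 thirty-second notes.
In thirty-second notes: demisemiquaver = 1; semibreve tied to crotchet (semibreve + crotchet) = 40; dotted crotchet = 12; semiquaver = 2; demisemiquaver = 1; crotchet = 8.
Total: 1 + 40 + 12 + 2 + 1 + 8 = 64.
64 ÷ 4 = 16 beats.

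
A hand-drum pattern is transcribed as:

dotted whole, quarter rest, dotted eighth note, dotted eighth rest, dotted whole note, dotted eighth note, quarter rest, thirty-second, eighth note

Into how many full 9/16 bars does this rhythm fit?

One bar of 9/16 = 18 thirty-second notes.
Convert each value to thirty-second notes: dotted whole = 48; quarter rest = 8; dotted eighth note = 6; dotted eighth rest = 6; dotted whole note = 48; dotted eighth note = 6; quarter rest = 8; thirty-second = 1; eighth note = 4.
Sum: 48 + 8 + 6 + 6 + 48 + 6 + 8 + 1 + 4 = 135.
135 ÷ 18 = 7 complete bars with 9 left over.

7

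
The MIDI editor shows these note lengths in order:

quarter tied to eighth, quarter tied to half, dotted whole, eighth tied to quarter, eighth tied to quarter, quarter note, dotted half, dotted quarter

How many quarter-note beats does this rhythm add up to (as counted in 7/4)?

One quarter-note beat = 2 eighth notes.
Express everything in eighth notes: quarter tied to eighth (quarter + eighth) = 3; quarter tied to half (quarter + half) = 6; dotted whole = 12; eighth tied to quarter (eighth + quarter) = 3; eighth tied to quarter (eighth + quarter) = 3; quarter note = 2; dotted half = 6; dotted quarter = 3.
Altogether 3 + 6 + 12 + 3 + 3 + 2 + 6 + 3 = 38.
38 ÷ 2 = 19 beats.

19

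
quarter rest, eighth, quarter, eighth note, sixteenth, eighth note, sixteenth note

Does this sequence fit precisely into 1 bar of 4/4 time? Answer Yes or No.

Yes

One bar of 4/4 = 16 sixteenth notes.
In sixteenth notes: quarter rest = 4; eighth = 2; quarter = 4; eighth note = 2; sixteenth = 1; eighth note = 2; sixteenth note = 1.
Sum: 4 + 2 + 4 + 2 + 1 + 2 + 1 = 16.
16 equals 16, so the answer is Yes.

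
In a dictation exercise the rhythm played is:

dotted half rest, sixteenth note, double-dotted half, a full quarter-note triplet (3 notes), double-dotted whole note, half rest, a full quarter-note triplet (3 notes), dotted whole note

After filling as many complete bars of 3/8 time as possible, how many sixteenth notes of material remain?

1

One bar of 3/8 = 6 sixteenth notes.
Convert each value to sixteenth notes: dotted half rest = 12; sixteenth note = 1; double-dotted half = 14; a full quarter-note triplet (3 notes) (three triplet quarters span one half) = 8; double-dotted whole note = 28; half rest = 8; a full quarter-note triplet (3 notes) (three triplet quarters span one half) = 8; dotted whole note = 24.
Altogether 12 + 1 + 14 + 8 + 28 + 8 + 8 + 24 = 103.
103 ÷ 6 = 17 complete bars with 1 sixteenth note remaining.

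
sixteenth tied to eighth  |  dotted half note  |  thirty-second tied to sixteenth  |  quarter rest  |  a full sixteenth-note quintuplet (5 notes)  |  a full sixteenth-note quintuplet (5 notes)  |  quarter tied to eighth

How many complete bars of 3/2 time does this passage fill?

One bar of 3/2 = 48 thirty-second notes.
Each duration in thirty-second notes: sixteenth tied to eighth (sixteenth + eighth) = 6; dotted half note = 24; thirty-second tied to sixteenth (thirty-second + sixteenth) = 3; quarter rest = 8; a full sixteenth-note quintuplet (5 notes) (five quintuplet sixteenths span one quarter) = 8; a full sixteenth-note quintuplet (5 notes) (five quintuplet sixteenths span one quarter) = 8; quarter tied to eighth (quarter + eighth) = 12.
Total: 6 + 24 + 3 + 8 + 8 + 8 + 12 = 69.
69 ÷ 48 = 1 complete bar with 21 left over.

1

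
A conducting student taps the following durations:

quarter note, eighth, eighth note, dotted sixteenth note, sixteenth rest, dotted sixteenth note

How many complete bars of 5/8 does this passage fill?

1

One bar of 5/8 = 20 thirty-second notes.
Each duration in thirty-second notes: quarter note = 8; eighth = 4; eighth note = 4; dotted sixteenth note = 3; sixteenth rest = 2; dotted sixteenth note = 3.
Altogether 8 + 4 + 4 + 3 + 2 + 3 = 24.
24 ÷ 20 = 1 complete bar with 4 left over.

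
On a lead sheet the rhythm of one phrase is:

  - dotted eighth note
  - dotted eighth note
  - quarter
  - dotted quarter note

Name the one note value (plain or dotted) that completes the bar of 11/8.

dotted quarter note

The bar of 11/8 = 22 sixteenth notes.
Each duration in sixteenth notes: dotted eighth note = 3; dotted eighth note = 3; quarter = 4; dotted quarter note = 6.
Total: 3 + 3 + 4 + 6 = 16.
Remaining: 22 − 16 = 6 sixteenth notes, which is a dotted quarter note.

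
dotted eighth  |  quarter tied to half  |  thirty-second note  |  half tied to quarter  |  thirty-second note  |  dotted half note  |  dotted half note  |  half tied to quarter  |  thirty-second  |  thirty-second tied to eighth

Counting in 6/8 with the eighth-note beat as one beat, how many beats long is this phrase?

One eighth-note beat = 4 thirty-second notes.
Working in thirty-second notes: dotted eighth = 6; quarter tied to half (quarter + half) = 24; thirty-second note = 1; half tied to quarter (half + quarter) = 24; thirty-second note = 1; dotted half note = 24; dotted half note = 24; half tied to quarter (half + quarter) = 24; thirty-second = 1; thirty-second tied to eighth (thirty-second + eighth) = 5.
Total: 6 + 24 + 1 + 24 + 1 + 24 + 24 + 24 + 1 + 5 = 134.
134 ÷ 4 = 33.5 beats.

33.5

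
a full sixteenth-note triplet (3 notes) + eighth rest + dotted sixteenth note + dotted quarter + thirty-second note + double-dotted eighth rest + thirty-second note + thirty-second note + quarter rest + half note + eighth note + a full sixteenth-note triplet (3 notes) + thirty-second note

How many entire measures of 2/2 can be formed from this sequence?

2

One bar of 2/2 = 32 thirty-second notes.
Working in thirty-second notes: a full sixteenth-note triplet (3 notes) (three triplet sixteenths span one eighth) = 4; eighth rest = 4; dotted sixteenth note = 3; dotted quarter = 12; thirty-second note = 1; double-dotted eighth rest = 7; thirty-second note = 1; thirty-second note = 1; quarter rest = 8; half note = 16; eighth note = 4; a full sixteenth-note triplet (3 notes) (three triplet sixteenths span one eighth) = 4; thirty-second note = 1.
Sum: 4 + 4 + 3 + 12 + 1 + 7 + 1 + 1 + 8 + 16 + 4 + 4 + 1 = 66.
66 ÷ 32 = 2 complete bars with 2 left over.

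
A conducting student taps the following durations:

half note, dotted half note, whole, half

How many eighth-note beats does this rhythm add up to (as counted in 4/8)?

One eighth-note beat = 2 sixteenth notes.
In sixteenth notes: half note = 8; dotted half note = 12; whole = 16; half = 8.
Total: 8 + 12 + 16 + 8 = 44.
44 ÷ 2 = 22 beats.

22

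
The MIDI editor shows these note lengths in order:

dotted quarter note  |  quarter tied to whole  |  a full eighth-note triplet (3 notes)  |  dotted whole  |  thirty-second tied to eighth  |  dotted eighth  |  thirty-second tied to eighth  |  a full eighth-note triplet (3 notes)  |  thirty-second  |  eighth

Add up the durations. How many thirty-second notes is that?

In thirty-second notes: dotted quarter note = 12; quarter tied to whole (quarter + whole) = 40; a full eighth-note triplet (3 notes) (three triplet eighths span one quarter) = 8; dotted whole = 48; thirty-second tied to eighth (thirty-second + eighth) = 5; dotted eighth = 6; thirty-second tied to eighth (thirty-second + eighth) = 5; a full eighth-note triplet (3 notes) (three triplet eighths span one quarter) = 8; thirty-second = 1; eighth = 4.
Altogether 12 + 40 + 8 + 48 + 5 + 6 + 5 + 8 + 1 + 4 = 137 thirty-second notes.

137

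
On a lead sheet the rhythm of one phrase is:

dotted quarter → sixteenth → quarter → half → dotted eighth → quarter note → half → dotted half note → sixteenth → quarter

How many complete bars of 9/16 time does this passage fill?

5

One bar of 9/16 = 9 sixteenth notes.
Express everything in sixteenth notes: dotted quarter = 6; sixteenth = 1; quarter = 4; half = 8; dotted eighth = 3; quarter note = 4; half = 8; dotted half note = 12; sixteenth = 1; quarter = 4.
Total: 6 + 1 + 4 + 8 + 3 + 4 + 8 + 12 + 1 + 4 = 51.
51 ÷ 9 = 5 complete bars with 6 left over.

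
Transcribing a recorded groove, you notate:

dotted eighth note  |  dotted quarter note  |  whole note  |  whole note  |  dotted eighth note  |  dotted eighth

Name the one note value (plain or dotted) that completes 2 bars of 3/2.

sixteenth note

2 bars of 3/2 = 48 sixteenth notes.
Express everything in sixteenth notes: dotted eighth note = 3; dotted quarter note = 6; whole note = 16; whole note = 16; dotted eighth note = 3; dotted eighth = 3.
Adding: 3 + 6 + 16 + 16 + 3 + 3 = 47.
Remaining: 48 − 47 = 1 sixteenth note, which is a sixteenth note.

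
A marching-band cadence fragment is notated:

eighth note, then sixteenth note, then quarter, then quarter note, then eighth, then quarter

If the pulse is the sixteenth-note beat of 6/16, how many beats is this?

17

One sixteenth-note beat = 2 thirty-second notes.
Each duration in thirty-second notes: eighth note = 4; sixteenth note = 2; quarter = 8; quarter note = 8; eighth = 4; quarter = 8.
Adding: 4 + 2 + 8 + 8 + 4 + 8 = 34.
34 ÷ 2 = 17 beats.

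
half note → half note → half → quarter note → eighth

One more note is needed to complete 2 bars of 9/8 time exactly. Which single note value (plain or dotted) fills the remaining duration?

dotted quarter note

2 bars of 9/8 = 18 eighth notes.
Convert each value to eighth notes: half note = 4; half note = 4; half = 4; quarter note = 2; eighth = 1.
Total: 4 + 4 + 4 + 2 + 1 = 15.
Remaining: 18 − 15 = 3 eighth notes, which is a dotted quarter note.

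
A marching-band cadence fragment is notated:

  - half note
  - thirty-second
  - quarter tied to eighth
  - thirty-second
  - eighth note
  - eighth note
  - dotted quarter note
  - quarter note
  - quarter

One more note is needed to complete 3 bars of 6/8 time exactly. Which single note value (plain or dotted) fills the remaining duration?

dotted eighth note

3 bars of 6/8 = 72 thirty-second notes.
Working in thirty-second notes: half note = 16; thirty-second = 1; quarter tied to eighth (quarter + eighth) = 12; thirty-second = 1; eighth note = 4; eighth note = 4; dotted quarter note = 12; quarter note = 8; quarter = 8.
Total: 16 + 1 + 12 + 1 + 4 + 4 + 12 + 8 + 8 = 66.
Remaining: 72 − 66 = 6 thirty-second notes, which is a dotted eighth note.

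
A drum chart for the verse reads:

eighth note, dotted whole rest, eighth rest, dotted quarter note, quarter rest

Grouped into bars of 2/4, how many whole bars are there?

One bar of 2/4 = 4 eighth notes.
Convert each value to eighth notes: eighth note = 1; dotted whole rest = 12; eighth rest = 1; dotted quarter note = 3; quarter rest = 2.
Adding: 1 + 12 + 1 + 3 + 2 = 19.
19 ÷ 4 = 4 complete bars with 3 left over.

4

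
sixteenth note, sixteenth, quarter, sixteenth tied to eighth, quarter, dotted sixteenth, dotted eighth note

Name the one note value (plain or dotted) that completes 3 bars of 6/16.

thirty-second note

3 bars of 6/16 = 36 thirty-second notes.
Working in thirty-second notes: sixteenth note = 2; sixteenth = 2; quarter = 8; sixteenth tied to eighth (sixteenth + eighth) = 6; quarter = 8; dotted sixteenth = 3; dotted eighth note = 6.
Sum: 2 + 2 + 8 + 6 + 8 + 3 + 6 = 35.
Remaining: 36 − 35 = 1 thirty-second note, which is a thirty-second note.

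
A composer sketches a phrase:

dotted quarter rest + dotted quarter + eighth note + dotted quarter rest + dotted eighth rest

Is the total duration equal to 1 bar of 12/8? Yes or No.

One bar of 12/8 = 24 sixteenth notes.
Express everything in sixteenth notes: dotted quarter rest = 6; dotted quarter = 6; eighth note = 2; dotted quarter rest = 6; dotted eighth rest = 3.
Total: 6 + 6 + 2 + 6 + 3 = 23.
23 falls short of 24, so the answer is No.

No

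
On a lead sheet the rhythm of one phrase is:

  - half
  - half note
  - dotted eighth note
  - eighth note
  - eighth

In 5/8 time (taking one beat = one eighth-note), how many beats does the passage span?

One eighth-note beat = 2 sixteenth notes.
Convert each value to sixteenth notes: half = 8; half note = 8; dotted eighth note = 3; eighth note = 2; eighth = 2.
Adding: 8 + 8 + 3 + 2 + 2 = 23.
23 ÷ 2 = 11.5 beats.

11.5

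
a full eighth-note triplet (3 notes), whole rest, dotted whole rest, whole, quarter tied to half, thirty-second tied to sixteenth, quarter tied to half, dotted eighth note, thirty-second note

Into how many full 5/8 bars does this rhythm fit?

One bar of 5/8 = 20 thirty-second notes.
In thirty-second notes: a full eighth-note triplet (3 notes) (three triplet eighths span one quarter) = 8; whole rest = 32; dotted whole rest = 48; whole = 32; quarter tied to half (quarter + half) = 24; thirty-second tied to sixteenth (thirty-second + sixteenth) = 3; quarter tied to half (quarter + half) = 24; dotted eighth note = 6; thirty-second note = 1.
Adding: 8 + 32 + 48 + 32 + 24 + 3 + 24 + 6 + 1 = 178.
178 ÷ 20 = 8 complete bars with 18 left over.

8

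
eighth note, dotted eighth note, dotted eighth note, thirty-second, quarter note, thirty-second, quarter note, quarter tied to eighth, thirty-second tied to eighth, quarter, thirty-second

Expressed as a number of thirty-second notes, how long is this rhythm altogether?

Working in thirty-second notes: eighth note = 4; dotted eighth note = 6; dotted eighth note = 6; thirty-second = 1; quarter note = 8; thirty-second = 1; quarter note = 8; quarter tied to eighth (quarter + eighth) = 12; thirty-second tied to eighth (thirty-second + eighth) = 5; quarter = 8; thirty-second = 1.
Altogether 4 + 6 + 6 + 1 + 8 + 1 + 8 + 12 + 5 + 8 + 1 = 60 thirty-second notes.

60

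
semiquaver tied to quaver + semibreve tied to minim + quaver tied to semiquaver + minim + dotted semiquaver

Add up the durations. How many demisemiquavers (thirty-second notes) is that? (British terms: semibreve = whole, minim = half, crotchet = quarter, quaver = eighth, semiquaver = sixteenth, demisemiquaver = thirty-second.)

Each duration in thirty-second notes: semiquaver tied to quaver (semiquaver + quaver) = 6; semibreve tied to minim (semibreve + minim) = 48; quaver tied to semiquaver (quaver + semiquaver) = 6; minim = 16; dotted semiquaver = 3.
Altogether 6 + 48 + 6 + 16 + 3 = 79 thirty-second notes.

79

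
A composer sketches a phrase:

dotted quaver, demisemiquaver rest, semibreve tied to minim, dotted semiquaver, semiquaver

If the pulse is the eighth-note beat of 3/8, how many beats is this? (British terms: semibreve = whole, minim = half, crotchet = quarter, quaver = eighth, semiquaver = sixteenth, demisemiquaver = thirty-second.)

15

One eighth-note beat = 4 thirty-second notes.
Working in thirty-second notes: dotted quaver = 6; demisemiquaver rest = 1; semibreve tied to minim (semibreve + minim) = 48; dotted semiquaver = 3; semiquaver = 2.
Sum: 6 + 1 + 48 + 3 + 2 = 60.
60 ÷ 4 = 15 beats.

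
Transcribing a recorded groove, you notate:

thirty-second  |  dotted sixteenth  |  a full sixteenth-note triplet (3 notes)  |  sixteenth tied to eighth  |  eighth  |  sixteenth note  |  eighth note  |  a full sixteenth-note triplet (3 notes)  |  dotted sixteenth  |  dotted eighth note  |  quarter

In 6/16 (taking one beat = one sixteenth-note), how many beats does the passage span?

22.5

One sixteenth-note beat = 2 thirty-second notes.
In thirty-second notes: thirty-second = 1; dotted sixteenth = 3; a full sixteenth-note triplet (3 notes) (three triplet sixteenths span one eighth) = 4; sixteenth tied to eighth (sixteenth + eighth) = 6; eighth = 4; sixteenth note = 2; eighth note = 4; a full sixteenth-note triplet (3 notes) (three triplet sixteenths span one eighth) = 4; dotted sixteenth = 3; dotted eighth note = 6; quarter = 8.
Adding: 1 + 3 + 4 + 6 + 4 + 2 + 4 + 4 + 3 + 6 + 8 = 45.
45 ÷ 2 = 22.5 beats.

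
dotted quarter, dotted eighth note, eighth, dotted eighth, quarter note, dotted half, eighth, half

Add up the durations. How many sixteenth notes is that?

40

In sixteenth notes: dotted quarter = 6; dotted eighth note = 3; eighth = 2; dotted eighth = 3; quarter note = 4; dotted half = 12; eighth = 2; half = 8.
Altogether 6 + 3 + 2 + 3 + 4 + 12 + 2 + 8 = 40 sixteenth notes.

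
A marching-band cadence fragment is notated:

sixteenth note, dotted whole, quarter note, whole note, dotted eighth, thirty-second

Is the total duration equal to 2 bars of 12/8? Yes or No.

No

One bar of 12/8 = 48 thirty-second notes, so 2 bars = 96.
Convert each value to thirty-second notes: sixteenth note = 2; dotted whole = 48; quarter note = 8; whole note = 32; dotted eighth = 6; thirty-second = 1.
Total: 2 + 48 + 8 + 32 + 6 + 1 = 97.
97 exceeds 96, so the answer is No.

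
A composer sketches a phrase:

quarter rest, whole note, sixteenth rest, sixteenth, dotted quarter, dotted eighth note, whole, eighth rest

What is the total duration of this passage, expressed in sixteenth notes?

Convert each value to sixteenth notes: quarter rest = 4; whole note = 16; sixteenth rest = 1; sixteenth = 1; dotted quarter = 6; dotted eighth note = 3; whole = 16; eighth rest = 2.
Sum: 4 + 16 + 1 + 1 + 6 + 3 + 16 + 2 = 49 sixteenth notes.

49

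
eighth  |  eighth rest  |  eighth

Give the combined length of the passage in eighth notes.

3

Convert each value to eighth notes: eighth = 1; eighth rest = 1; eighth = 1.
Altogether 1 + 1 + 1 = 3 eighth notes.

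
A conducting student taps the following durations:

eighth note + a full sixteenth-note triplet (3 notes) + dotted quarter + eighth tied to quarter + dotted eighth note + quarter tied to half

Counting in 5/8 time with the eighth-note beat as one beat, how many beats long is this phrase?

One eighth-note beat = 2 sixteenth notes.
Each duration in sixteenth notes: eighth note = 2; a full sixteenth-note triplet (3 notes) (three triplet sixteenths span one eighth) = 2; dotted quarter = 6; eighth tied to quarter (eighth + quarter) = 6; dotted eighth note = 3; quarter tied to half (quarter + half) = 12.
Altogether 2 + 2 + 6 + 6 + 3 + 12 = 31.
31 ÷ 2 = 15.5 beats.

15.5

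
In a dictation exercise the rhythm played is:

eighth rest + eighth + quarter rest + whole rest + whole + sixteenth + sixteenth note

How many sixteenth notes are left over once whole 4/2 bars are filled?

10

One bar of 4/2 = 32 sixteenth notes.
In sixteenth notes: eighth rest = 2; eighth = 2; quarter rest = 4; whole rest = 16; whole = 16; sixteenth = 1; sixteenth note = 1.
Altogether 2 + 2 + 4 + 16 + 16 + 1 + 1 = 42.
42 ÷ 32 = 1 complete bar with 10 sixteenth notes remaining.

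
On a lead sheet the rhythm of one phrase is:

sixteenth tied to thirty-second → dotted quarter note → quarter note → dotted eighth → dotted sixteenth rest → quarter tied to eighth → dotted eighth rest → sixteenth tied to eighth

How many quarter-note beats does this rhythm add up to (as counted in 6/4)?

7

One quarter-note beat = 8 thirty-second notes.
Convert each value to thirty-second notes: sixteenth tied to thirty-second (sixteenth + thirty-second) = 3; dotted quarter note = 12; quarter note = 8; dotted eighth = 6; dotted sixteenth rest = 3; quarter tied to eighth (quarter + eighth) = 12; dotted eighth rest = 6; sixteenth tied to eighth (sixteenth + eighth) = 6.
Adding: 3 + 12 + 8 + 6 + 3 + 12 + 6 + 6 = 56.
56 ÷ 8 = 7 beats.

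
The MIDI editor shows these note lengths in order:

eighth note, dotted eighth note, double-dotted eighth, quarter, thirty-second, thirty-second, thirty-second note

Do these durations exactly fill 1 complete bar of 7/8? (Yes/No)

Yes

One bar of 7/8 = 28 thirty-second notes.
In thirty-second notes: eighth note = 4; dotted eighth note = 6; double-dotted eighth = 7; quarter = 8; thirty-second = 1; thirty-second = 1; thirty-second note = 1.
Adding: 4 + 6 + 7 + 8 + 1 + 1 + 1 = 28.
28 equals 28, so the answer is Yes.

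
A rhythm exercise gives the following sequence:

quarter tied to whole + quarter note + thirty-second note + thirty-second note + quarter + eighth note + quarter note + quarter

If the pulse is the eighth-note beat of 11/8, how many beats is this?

19.5

One eighth-note beat = 4 thirty-second notes.
Each duration in thirty-second notes: quarter tied to whole (quarter + whole) = 40; quarter note = 8; thirty-second note = 1; thirty-second note = 1; quarter = 8; eighth note = 4; quarter note = 8; quarter = 8.
Total: 40 + 8 + 1 + 1 + 8 + 4 + 8 + 8 = 78.
78 ÷ 4 = 19.5 beats.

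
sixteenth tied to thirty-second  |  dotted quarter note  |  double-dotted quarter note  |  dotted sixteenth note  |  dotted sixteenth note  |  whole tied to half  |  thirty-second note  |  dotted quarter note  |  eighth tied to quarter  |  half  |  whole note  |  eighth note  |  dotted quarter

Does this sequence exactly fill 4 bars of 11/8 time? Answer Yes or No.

One bar of 11/8 = 44 thirty-second notes, so 4 bars = 176.
Convert each value to thirty-second notes: sixteenth tied to thirty-second (sixteenth + thirty-second) = 3; dotted quarter note = 12; double-dotted quarter note = 14; dotted sixteenth note = 3; dotted sixteenth note = 3; whole tied to half (whole + half) = 48; thirty-second note = 1; dotted quarter note = 12; eighth tied to quarter (eighth + quarter) = 12; half = 16; whole note = 32; eighth note = 4; dotted quarter = 12.
Total: 3 + 12 + 14 + 3 + 3 + 48 + 1 + 12 + 12 + 16 + 32 + 4 + 12 = 172.
172 falls short of 176, so the answer is No.

No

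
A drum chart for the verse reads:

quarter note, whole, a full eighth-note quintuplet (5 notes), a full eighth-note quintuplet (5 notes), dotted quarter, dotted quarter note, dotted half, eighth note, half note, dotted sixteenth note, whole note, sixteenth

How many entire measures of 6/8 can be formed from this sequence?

One bar of 6/8 = 24 thirty-second notes.
In thirty-second notes: quarter note = 8; whole = 32; a full eighth-note quintuplet (5 notes) (five quintuplet eighths span one half) = 16; a full eighth-note quintuplet (5 notes) (five quintuplet eighths span one half) = 16; dotted quarter = 12; dotted quarter note = 12; dotted half = 24; eighth note = 4; half note = 16; dotted sixteenth note = 3; whole note = 32; sixteenth = 2.
Sum: 8 + 32 + 16 + 16 + 12 + 12 + 24 + 4 + 16 + 3 + 32 + 2 = 177.
177 ÷ 24 = 7 complete bars with 9 left over.

7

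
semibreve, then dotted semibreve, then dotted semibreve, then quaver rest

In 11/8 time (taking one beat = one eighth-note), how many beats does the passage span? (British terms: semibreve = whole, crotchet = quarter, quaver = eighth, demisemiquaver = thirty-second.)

One eighth-note beat = 2 sixteenth notes.
Express everything in sixteenth notes: semibreve = 16; dotted semibreve = 24; dotted semibreve = 24; quaver rest = 2.
Adding: 16 + 24 + 24 + 2 = 66.
66 ÷ 2 = 33 beats.

33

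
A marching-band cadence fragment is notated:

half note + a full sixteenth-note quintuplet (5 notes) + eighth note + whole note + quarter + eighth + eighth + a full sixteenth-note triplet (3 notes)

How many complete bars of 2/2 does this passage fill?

One bar of 2/2 = 8 eighth notes.
Each duration in eighth notes: half note = 4; a full sixteenth-note quintuplet (5 notes) (five quintuplet sixteenths span one quarter) = 2; eighth note = 1; whole note = 8; quarter = 2; eighth = 1; eighth = 1; a full sixteenth-note triplet (3 notes) (three triplet sixteenths span one eighth) = 1.
Sum: 4 + 2 + 1 + 8 + 2 + 1 + 1 + 1 = 20.
20 ÷ 8 = 2 complete bars with 4 left over.

2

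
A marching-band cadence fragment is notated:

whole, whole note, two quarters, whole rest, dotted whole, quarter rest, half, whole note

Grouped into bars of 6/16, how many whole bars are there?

18

One bar of 6/16 = 3 eighth notes.
Express everything in eighth notes: whole = 8; whole note = 8; quarter = 2; quarter = 2; whole rest = 8; dotted whole = 12; quarter rest = 2; half = 4; whole note = 8.
Adding: 8 + 8 + 2 + 2 + 8 + 12 + 2 + 4 + 8 = 54.
54 ÷ 3 = 18 complete bars with 0 left over.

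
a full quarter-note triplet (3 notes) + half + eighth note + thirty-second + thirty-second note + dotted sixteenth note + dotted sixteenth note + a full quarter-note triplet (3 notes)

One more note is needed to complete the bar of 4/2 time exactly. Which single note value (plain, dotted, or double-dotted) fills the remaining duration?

The bar of 4/2 = 64 thirty-second notes.
Convert each value to thirty-second notes: a full quarter-note triplet (3 notes) (three triplet quarters span one half) = 16; half = 16; eighth note = 4; thirty-second = 1; thirty-second note = 1; dotted sixteenth note = 3; dotted sixteenth note = 3; a full quarter-note triplet (3 notes) (three triplet quarters span one half) = 16.
Adding: 16 + 16 + 4 + 1 + 1 + 3 + 3 + 16 = 60.
Remaining: 64 − 60 = 4 thirty-second notes, which is a eighth note.

eighth note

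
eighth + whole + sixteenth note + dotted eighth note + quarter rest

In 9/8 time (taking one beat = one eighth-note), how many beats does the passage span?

13

One eighth-note beat = 2 sixteenth notes.
Express everything in sixteenth notes: eighth = 2; whole = 16; sixteenth note = 1; dotted eighth note = 3; quarter rest = 4.
Adding: 2 + 16 + 1 + 3 + 4 = 26.
26 ÷ 2 = 13 beats.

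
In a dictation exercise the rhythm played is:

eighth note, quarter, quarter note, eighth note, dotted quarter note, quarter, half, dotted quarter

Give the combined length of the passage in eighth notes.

Each duration in eighth notes: eighth note = 1; quarter = 2; quarter note = 2; eighth note = 1; dotted quarter note = 3; quarter = 2; half = 4; dotted quarter = 3.
Adding: 1 + 2 + 2 + 1 + 3 + 2 + 4 + 3 = 18 eighth notes.

18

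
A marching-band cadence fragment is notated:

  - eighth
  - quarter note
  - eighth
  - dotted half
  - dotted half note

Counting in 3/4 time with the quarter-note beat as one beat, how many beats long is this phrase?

8

One quarter-note beat = 2 eighth notes.
Working in eighth notes: eighth = 1; quarter note = 2; eighth = 1; dotted half = 6; dotted half note = 6.
Adding: 1 + 2 + 1 + 6 + 6 = 16.
16 ÷ 2 = 8 beats.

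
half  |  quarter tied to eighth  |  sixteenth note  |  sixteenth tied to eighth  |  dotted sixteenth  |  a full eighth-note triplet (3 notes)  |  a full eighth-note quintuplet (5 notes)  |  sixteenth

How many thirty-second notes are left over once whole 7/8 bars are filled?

9

One bar of 7/8 = 28 thirty-second notes.
Convert each value to thirty-second notes: half = 16; quarter tied to eighth (quarter + eighth) = 12; sixteenth note = 2; sixteenth tied to eighth (sixteenth + eighth) = 6; dotted sixteenth = 3; a full eighth-note triplet (3 notes) (three triplet eighths span one quarter) = 8; a full eighth-note quintuplet (5 notes) (five quintuplet eighths span one half) = 16; sixteenth = 2.
Adding: 16 + 12 + 2 + 6 + 3 + 8 + 16 + 2 = 65.
65 ÷ 28 = 2 complete bars with 9 thirty-second notes remaining.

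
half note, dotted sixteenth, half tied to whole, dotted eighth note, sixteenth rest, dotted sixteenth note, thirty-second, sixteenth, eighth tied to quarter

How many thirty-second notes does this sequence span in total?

Working in thirty-second notes: half note = 16; dotted sixteenth = 3; half tied to whole (half + whole) = 48; dotted eighth note = 6; sixteenth rest = 2; dotted sixteenth note = 3; thirty-second = 1; sixteenth = 2; eighth tied to quarter (eighth + quarter) = 12.
Sum: 16 + 3 + 48 + 6 + 2 + 3 + 1 + 2 + 12 = 93 thirty-second notes.

93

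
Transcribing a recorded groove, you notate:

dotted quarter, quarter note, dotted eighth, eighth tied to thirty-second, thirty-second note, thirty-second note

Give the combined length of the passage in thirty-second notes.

33

In thirty-second notes: dotted quarter = 12; quarter note = 8; dotted eighth = 6; eighth tied to thirty-second (eighth + thirty-second) = 5; thirty-second note = 1; thirty-second note = 1.
Altogether 12 + 8 + 6 + 5 + 1 + 1 = 33 thirty-second notes.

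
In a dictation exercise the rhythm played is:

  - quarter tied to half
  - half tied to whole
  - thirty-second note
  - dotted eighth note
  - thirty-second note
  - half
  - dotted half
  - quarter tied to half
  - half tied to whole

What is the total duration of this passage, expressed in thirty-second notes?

Each duration in thirty-second notes: quarter tied to half (quarter + half) = 24; half tied to whole (half + whole) = 48; thirty-second note = 1; dotted eighth note = 6; thirty-second note = 1; half = 16; dotted half = 24; quarter tied to half (quarter + half) = 24; half tied to whole (half + whole) = 48.
Adding: 24 + 48 + 1 + 6 + 1 + 16 + 24 + 24 + 48 = 192 thirty-second notes.

192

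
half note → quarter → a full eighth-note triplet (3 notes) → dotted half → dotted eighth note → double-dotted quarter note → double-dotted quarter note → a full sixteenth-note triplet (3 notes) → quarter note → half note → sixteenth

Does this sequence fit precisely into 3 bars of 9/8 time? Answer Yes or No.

No

One bar of 9/8 = 18 sixteenth notes, so 3 bars = 54.
Express everything in sixteenth notes: half note = 8; quarter = 4; a full eighth-note triplet (3 notes) (three triplet eighths span one quarter) = 4; dotted half = 12; dotted eighth note = 3; double-dotted quarter note = 7; double-dotted quarter note = 7; a full sixteenth-note triplet (3 notes) (three triplet sixteenths span one eighth) = 2; quarter note = 4; half note = 8; sixteenth = 1.
Total: 8 + 4 + 4 + 12 + 3 + 7 + 7 + 2 + 4 + 8 + 1 = 60.
60 exceeds 54, so the answer is No.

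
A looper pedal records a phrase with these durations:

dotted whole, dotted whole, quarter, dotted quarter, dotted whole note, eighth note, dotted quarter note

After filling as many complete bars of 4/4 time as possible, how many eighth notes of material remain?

5

One bar of 4/4 = 8 eighth notes.
Convert each value to eighth notes: dotted whole = 12; dotted whole = 12; quarter = 2; dotted quarter = 3; dotted whole note = 12; eighth note = 1; dotted quarter note = 3.
Total: 12 + 12 + 2 + 3 + 12 + 1 + 3 = 45.
45 ÷ 8 = 5 complete bars with 5 eighth notes remaining.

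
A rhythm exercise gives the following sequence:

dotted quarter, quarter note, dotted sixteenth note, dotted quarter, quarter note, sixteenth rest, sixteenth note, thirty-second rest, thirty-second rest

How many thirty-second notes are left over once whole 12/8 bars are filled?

1

One bar of 12/8 = 48 thirty-second notes.
In thirty-second notes: dotted quarter = 12; quarter note = 8; dotted sixteenth note = 3; dotted quarter = 12; quarter note = 8; sixteenth rest = 2; sixteenth note = 2; thirty-second rest = 1; thirty-second rest = 1.
Adding: 12 + 8 + 3 + 12 + 8 + 2 + 2 + 1 + 1 = 49.
49 ÷ 48 = 1 complete bar with 1 thirty-second note remaining.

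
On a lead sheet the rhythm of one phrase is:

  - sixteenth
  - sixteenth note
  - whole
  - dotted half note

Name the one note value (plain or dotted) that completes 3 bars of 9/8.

3 bars of 9/8 = 54 sixteenth notes.
Express everything in sixteenth notes: sixteenth = 1; sixteenth note = 1; whole = 16; dotted half note = 12.
Total: 1 + 1 + 16 + 12 = 30.
Remaining: 54 − 30 = 24 sixteenth notes, which is a dotted whole note.

dotted whole note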